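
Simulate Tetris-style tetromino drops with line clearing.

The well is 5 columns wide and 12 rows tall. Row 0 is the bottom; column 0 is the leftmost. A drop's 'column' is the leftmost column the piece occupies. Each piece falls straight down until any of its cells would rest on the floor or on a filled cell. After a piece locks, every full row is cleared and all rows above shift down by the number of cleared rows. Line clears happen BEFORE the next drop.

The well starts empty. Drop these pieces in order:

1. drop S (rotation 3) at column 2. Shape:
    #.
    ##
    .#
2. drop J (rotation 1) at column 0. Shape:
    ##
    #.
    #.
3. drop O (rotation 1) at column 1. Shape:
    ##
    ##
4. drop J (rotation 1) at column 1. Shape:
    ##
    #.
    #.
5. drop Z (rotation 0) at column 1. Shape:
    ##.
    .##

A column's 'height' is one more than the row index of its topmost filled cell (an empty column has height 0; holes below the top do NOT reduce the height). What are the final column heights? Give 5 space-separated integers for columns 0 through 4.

Answer: 3 10 10 9 0

Derivation:
Drop 1: S rot3 at col 2 lands with bottom-row=0; cleared 0 line(s) (total 0); column heights now [0 0 3 2 0], max=3
Drop 2: J rot1 at col 0 lands with bottom-row=0; cleared 0 line(s) (total 0); column heights now [3 3 3 2 0], max=3
Drop 3: O rot1 at col 1 lands with bottom-row=3; cleared 0 line(s) (total 0); column heights now [3 5 5 2 0], max=5
Drop 4: J rot1 at col 1 lands with bottom-row=5; cleared 0 line(s) (total 0); column heights now [3 8 8 2 0], max=8
Drop 5: Z rot0 at col 1 lands with bottom-row=8; cleared 0 line(s) (total 0); column heights now [3 10 10 9 0], max=10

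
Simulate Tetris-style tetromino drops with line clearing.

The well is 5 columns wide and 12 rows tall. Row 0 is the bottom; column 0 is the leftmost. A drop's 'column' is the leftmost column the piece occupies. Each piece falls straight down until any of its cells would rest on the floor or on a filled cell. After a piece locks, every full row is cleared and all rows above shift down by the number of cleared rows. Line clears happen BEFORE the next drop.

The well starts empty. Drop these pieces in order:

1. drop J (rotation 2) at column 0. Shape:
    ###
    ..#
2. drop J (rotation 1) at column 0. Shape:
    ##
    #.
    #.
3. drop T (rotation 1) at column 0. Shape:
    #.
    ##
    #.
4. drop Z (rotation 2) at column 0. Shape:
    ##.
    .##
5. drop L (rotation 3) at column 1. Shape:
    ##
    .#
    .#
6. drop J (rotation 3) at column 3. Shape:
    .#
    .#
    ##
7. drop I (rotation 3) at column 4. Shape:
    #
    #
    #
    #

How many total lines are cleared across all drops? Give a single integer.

Drop 1: J rot2 at col 0 lands with bottom-row=0; cleared 0 line(s) (total 0); column heights now [2 2 2 0 0], max=2
Drop 2: J rot1 at col 0 lands with bottom-row=2; cleared 0 line(s) (total 0); column heights now [5 5 2 0 0], max=5
Drop 3: T rot1 at col 0 lands with bottom-row=5; cleared 0 line(s) (total 0); column heights now [8 7 2 0 0], max=8
Drop 4: Z rot2 at col 0 lands with bottom-row=7; cleared 0 line(s) (total 0); column heights now [9 9 8 0 0], max=9
Drop 5: L rot3 at col 1 lands with bottom-row=8; cleared 0 line(s) (total 0); column heights now [9 11 11 0 0], max=11
Drop 6: J rot3 at col 3 lands with bottom-row=0; cleared 0 line(s) (total 0); column heights now [9 11 11 1 3], max=11
Drop 7: I rot3 at col 4 lands with bottom-row=3; cleared 0 line(s) (total 0); column heights now [9 11 11 1 7], max=11

Answer: 0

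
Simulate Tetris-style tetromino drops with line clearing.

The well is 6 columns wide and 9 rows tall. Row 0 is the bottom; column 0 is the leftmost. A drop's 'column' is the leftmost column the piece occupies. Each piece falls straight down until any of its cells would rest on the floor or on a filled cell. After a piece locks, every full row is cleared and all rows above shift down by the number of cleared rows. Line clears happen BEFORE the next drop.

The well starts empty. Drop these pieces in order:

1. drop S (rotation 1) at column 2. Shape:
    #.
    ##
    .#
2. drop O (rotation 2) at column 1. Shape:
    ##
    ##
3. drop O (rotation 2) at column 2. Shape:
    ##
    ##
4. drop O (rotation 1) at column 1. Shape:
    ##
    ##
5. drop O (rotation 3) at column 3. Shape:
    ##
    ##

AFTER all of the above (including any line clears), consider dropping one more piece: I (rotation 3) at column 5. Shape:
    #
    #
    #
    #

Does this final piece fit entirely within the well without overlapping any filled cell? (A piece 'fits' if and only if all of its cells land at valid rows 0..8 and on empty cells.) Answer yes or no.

Drop 1: S rot1 at col 2 lands with bottom-row=0; cleared 0 line(s) (total 0); column heights now [0 0 3 2 0 0], max=3
Drop 2: O rot2 at col 1 lands with bottom-row=3; cleared 0 line(s) (total 0); column heights now [0 5 5 2 0 0], max=5
Drop 3: O rot2 at col 2 lands with bottom-row=5; cleared 0 line(s) (total 0); column heights now [0 5 7 7 0 0], max=7
Drop 4: O rot1 at col 1 lands with bottom-row=7; cleared 0 line(s) (total 0); column heights now [0 9 9 7 0 0], max=9
Drop 5: O rot3 at col 3 lands with bottom-row=7; cleared 0 line(s) (total 0); column heights now [0 9 9 9 9 0], max=9
Test piece I rot3 at col 5 (width 1): heights before test = [0 9 9 9 9 0]; fits = True

Answer: yes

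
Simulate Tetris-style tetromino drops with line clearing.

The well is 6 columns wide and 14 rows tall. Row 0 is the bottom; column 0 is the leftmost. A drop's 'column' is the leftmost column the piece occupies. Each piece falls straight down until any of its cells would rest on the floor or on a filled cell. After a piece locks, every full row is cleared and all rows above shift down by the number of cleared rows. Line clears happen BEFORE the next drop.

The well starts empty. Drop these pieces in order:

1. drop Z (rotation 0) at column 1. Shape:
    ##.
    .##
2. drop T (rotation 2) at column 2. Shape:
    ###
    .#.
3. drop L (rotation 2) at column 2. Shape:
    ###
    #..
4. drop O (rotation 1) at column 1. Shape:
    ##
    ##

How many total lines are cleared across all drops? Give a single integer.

Answer: 0

Derivation:
Drop 1: Z rot0 at col 1 lands with bottom-row=0; cleared 0 line(s) (total 0); column heights now [0 2 2 1 0 0], max=2
Drop 2: T rot2 at col 2 lands with bottom-row=1; cleared 0 line(s) (total 0); column heights now [0 2 3 3 3 0], max=3
Drop 3: L rot2 at col 2 lands with bottom-row=3; cleared 0 line(s) (total 0); column heights now [0 2 5 5 5 0], max=5
Drop 4: O rot1 at col 1 lands with bottom-row=5; cleared 0 line(s) (total 0); column heights now [0 7 7 5 5 0], max=7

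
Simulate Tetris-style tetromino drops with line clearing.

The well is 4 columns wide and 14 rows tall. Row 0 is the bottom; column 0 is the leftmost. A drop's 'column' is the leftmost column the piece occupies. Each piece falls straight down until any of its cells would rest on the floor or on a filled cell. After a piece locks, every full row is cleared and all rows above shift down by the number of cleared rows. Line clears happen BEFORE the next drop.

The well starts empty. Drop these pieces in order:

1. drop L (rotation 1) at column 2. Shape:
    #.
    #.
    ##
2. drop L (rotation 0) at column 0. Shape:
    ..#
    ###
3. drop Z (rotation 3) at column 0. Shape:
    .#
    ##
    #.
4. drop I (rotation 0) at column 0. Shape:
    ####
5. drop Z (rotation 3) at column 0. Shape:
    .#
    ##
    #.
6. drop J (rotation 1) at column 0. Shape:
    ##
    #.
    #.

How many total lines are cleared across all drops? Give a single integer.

Answer: 1

Derivation:
Drop 1: L rot1 at col 2 lands with bottom-row=0; cleared 0 line(s) (total 0); column heights now [0 0 3 1], max=3
Drop 2: L rot0 at col 0 lands with bottom-row=3; cleared 0 line(s) (total 0); column heights now [4 4 5 1], max=5
Drop 3: Z rot3 at col 0 lands with bottom-row=4; cleared 0 line(s) (total 0); column heights now [6 7 5 1], max=7
Drop 4: I rot0 at col 0 lands with bottom-row=7; cleared 1 line(s) (total 1); column heights now [6 7 5 1], max=7
Drop 5: Z rot3 at col 0 lands with bottom-row=6; cleared 0 line(s) (total 1); column heights now [8 9 5 1], max=9
Drop 6: J rot1 at col 0 lands with bottom-row=8; cleared 0 line(s) (total 1); column heights now [11 11 5 1], max=11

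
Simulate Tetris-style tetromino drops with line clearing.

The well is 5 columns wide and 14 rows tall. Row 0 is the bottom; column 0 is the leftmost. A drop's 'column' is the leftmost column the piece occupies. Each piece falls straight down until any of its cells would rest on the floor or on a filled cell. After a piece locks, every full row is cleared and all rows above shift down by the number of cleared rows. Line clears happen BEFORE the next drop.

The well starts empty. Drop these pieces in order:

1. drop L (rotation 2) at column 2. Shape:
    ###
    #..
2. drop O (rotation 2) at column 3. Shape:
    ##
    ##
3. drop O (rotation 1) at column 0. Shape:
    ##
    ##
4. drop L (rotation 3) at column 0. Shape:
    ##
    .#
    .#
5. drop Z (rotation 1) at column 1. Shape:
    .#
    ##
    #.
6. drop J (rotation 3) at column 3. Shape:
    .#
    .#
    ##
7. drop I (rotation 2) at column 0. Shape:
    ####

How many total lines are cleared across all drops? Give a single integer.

Drop 1: L rot2 at col 2 lands with bottom-row=0; cleared 0 line(s) (total 0); column heights now [0 0 2 2 2], max=2
Drop 2: O rot2 at col 3 lands with bottom-row=2; cleared 0 line(s) (total 0); column heights now [0 0 2 4 4], max=4
Drop 3: O rot1 at col 0 lands with bottom-row=0; cleared 1 line(s) (total 1); column heights now [1 1 1 3 3], max=3
Drop 4: L rot3 at col 0 lands with bottom-row=1; cleared 0 line(s) (total 1); column heights now [4 4 1 3 3], max=4
Drop 5: Z rot1 at col 1 lands with bottom-row=4; cleared 0 line(s) (total 1); column heights now [4 6 7 3 3], max=7
Drop 6: J rot3 at col 3 lands with bottom-row=3; cleared 0 line(s) (total 1); column heights now [4 6 7 4 6], max=7
Drop 7: I rot2 at col 0 lands with bottom-row=7; cleared 0 line(s) (total 1); column heights now [8 8 8 8 6], max=8

Answer: 1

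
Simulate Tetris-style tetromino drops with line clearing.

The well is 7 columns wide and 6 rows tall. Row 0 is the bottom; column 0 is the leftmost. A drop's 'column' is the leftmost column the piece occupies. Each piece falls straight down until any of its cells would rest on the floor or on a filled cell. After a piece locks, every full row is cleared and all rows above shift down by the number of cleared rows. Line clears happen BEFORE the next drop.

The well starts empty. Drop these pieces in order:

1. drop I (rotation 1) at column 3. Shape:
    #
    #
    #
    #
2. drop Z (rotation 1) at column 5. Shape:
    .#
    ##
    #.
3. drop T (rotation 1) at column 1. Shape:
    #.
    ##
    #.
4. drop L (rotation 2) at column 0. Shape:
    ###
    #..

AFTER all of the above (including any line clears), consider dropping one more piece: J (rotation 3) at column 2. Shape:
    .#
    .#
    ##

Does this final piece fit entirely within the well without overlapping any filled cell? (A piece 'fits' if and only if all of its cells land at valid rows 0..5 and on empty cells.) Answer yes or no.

Drop 1: I rot1 at col 3 lands with bottom-row=0; cleared 0 line(s) (total 0); column heights now [0 0 0 4 0 0 0], max=4
Drop 2: Z rot1 at col 5 lands with bottom-row=0; cleared 0 line(s) (total 0); column heights now [0 0 0 4 0 2 3], max=4
Drop 3: T rot1 at col 1 lands with bottom-row=0; cleared 0 line(s) (total 0); column heights now [0 3 2 4 0 2 3], max=4
Drop 4: L rot2 at col 0 lands with bottom-row=2; cleared 0 line(s) (total 0); column heights now [4 4 4 4 0 2 3], max=4
Test piece J rot3 at col 2 (width 2): heights before test = [4 4 4 4 0 2 3]; fits = False

Answer: no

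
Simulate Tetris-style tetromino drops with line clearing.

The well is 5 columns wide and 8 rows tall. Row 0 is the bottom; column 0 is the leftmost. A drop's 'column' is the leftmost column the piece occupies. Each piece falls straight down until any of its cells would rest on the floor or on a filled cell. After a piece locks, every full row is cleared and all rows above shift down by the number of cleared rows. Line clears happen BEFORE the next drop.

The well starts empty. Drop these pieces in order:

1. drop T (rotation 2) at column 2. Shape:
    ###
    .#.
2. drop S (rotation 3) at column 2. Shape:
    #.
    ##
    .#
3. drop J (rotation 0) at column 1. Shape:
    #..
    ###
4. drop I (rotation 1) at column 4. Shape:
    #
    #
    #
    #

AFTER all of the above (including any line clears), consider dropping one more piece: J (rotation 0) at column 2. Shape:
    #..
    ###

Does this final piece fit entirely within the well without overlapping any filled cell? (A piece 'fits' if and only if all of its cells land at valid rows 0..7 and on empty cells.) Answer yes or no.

Answer: yes

Derivation:
Drop 1: T rot2 at col 2 lands with bottom-row=0; cleared 0 line(s) (total 0); column heights now [0 0 2 2 2], max=2
Drop 2: S rot3 at col 2 lands with bottom-row=2; cleared 0 line(s) (total 0); column heights now [0 0 5 4 2], max=5
Drop 3: J rot0 at col 1 lands with bottom-row=5; cleared 0 line(s) (total 0); column heights now [0 7 6 6 2], max=7
Drop 4: I rot1 at col 4 lands with bottom-row=2; cleared 0 line(s) (total 0); column heights now [0 7 6 6 6], max=7
Test piece J rot0 at col 2 (width 3): heights before test = [0 7 6 6 6]; fits = True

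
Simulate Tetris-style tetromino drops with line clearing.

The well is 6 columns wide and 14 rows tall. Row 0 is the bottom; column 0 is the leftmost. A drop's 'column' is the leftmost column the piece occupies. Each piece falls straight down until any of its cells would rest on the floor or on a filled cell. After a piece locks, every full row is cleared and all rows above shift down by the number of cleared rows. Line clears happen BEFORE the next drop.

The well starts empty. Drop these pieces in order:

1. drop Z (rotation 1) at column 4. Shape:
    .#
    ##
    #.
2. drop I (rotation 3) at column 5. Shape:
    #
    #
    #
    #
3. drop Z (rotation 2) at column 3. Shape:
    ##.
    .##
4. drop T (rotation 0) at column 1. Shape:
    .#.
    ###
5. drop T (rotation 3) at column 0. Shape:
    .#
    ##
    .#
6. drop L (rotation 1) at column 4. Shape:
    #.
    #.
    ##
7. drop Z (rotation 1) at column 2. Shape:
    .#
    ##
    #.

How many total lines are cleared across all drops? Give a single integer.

Answer: 0

Derivation:
Drop 1: Z rot1 at col 4 lands with bottom-row=0; cleared 0 line(s) (total 0); column heights now [0 0 0 0 2 3], max=3
Drop 2: I rot3 at col 5 lands with bottom-row=3; cleared 0 line(s) (total 0); column heights now [0 0 0 0 2 7], max=7
Drop 3: Z rot2 at col 3 lands with bottom-row=7; cleared 0 line(s) (total 0); column heights now [0 0 0 9 9 8], max=9
Drop 4: T rot0 at col 1 lands with bottom-row=9; cleared 0 line(s) (total 0); column heights now [0 10 11 10 9 8], max=11
Drop 5: T rot3 at col 0 lands with bottom-row=10; cleared 0 line(s) (total 0); column heights now [12 13 11 10 9 8], max=13
Drop 6: L rot1 at col 4 lands with bottom-row=9; cleared 0 line(s) (total 0); column heights now [12 13 11 10 12 10], max=13
Drop 7: Z rot1 at col 2 lands with bottom-row=11; cleared 0 line(s) (total 0); column heights now [12 13 13 14 12 10], max=14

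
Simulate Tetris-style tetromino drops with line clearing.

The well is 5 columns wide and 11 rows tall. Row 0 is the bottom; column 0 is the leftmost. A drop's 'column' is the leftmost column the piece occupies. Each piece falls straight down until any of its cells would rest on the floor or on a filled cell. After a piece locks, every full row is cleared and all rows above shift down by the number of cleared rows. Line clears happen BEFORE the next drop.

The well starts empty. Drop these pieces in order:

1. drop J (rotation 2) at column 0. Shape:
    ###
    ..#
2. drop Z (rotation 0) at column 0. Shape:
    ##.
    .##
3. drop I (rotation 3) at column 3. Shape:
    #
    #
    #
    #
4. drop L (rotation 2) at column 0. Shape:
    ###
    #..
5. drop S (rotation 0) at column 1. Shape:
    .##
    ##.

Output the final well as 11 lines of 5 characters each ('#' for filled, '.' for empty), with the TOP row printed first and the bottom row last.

Drop 1: J rot2 at col 0 lands with bottom-row=0; cleared 0 line(s) (total 0); column heights now [2 2 2 0 0], max=2
Drop 2: Z rot0 at col 0 lands with bottom-row=2; cleared 0 line(s) (total 0); column heights now [4 4 3 0 0], max=4
Drop 3: I rot3 at col 3 lands with bottom-row=0; cleared 0 line(s) (total 0); column heights now [4 4 3 4 0], max=4
Drop 4: L rot2 at col 0 lands with bottom-row=4; cleared 0 line(s) (total 0); column heights now [6 6 6 4 0], max=6
Drop 5: S rot0 at col 1 lands with bottom-row=6; cleared 0 line(s) (total 0); column heights now [6 7 8 8 0], max=8

Answer: .....
.....
.....
..##.
.##..
###..
#....
##.#.
.###.
####.
..##.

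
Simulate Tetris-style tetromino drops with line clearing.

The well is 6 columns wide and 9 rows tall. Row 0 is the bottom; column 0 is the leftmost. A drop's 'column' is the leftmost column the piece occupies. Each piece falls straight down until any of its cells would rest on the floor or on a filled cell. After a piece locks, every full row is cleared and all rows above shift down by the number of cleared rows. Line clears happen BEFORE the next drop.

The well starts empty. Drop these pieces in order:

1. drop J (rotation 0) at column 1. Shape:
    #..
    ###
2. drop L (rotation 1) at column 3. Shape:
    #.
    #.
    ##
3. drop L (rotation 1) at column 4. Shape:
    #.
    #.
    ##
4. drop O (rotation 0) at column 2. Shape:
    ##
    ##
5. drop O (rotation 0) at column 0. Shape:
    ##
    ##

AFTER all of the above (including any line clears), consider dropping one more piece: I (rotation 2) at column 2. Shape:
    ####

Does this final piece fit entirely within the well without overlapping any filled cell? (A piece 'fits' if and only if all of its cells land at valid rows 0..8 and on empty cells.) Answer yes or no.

Answer: yes

Derivation:
Drop 1: J rot0 at col 1 lands with bottom-row=0; cleared 0 line(s) (total 0); column heights now [0 2 1 1 0 0], max=2
Drop 2: L rot1 at col 3 lands with bottom-row=1; cleared 0 line(s) (total 0); column heights now [0 2 1 4 2 0], max=4
Drop 3: L rot1 at col 4 lands with bottom-row=2; cleared 0 line(s) (total 0); column heights now [0 2 1 4 5 3], max=5
Drop 4: O rot0 at col 2 lands with bottom-row=4; cleared 0 line(s) (total 0); column heights now [0 2 6 6 5 3], max=6
Drop 5: O rot0 at col 0 lands with bottom-row=2; cleared 0 line(s) (total 0); column heights now [4 4 6 6 5 3], max=6
Test piece I rot2 at col 2 (width 4): heights before test = [4 4 6 6 5 3]; fits = True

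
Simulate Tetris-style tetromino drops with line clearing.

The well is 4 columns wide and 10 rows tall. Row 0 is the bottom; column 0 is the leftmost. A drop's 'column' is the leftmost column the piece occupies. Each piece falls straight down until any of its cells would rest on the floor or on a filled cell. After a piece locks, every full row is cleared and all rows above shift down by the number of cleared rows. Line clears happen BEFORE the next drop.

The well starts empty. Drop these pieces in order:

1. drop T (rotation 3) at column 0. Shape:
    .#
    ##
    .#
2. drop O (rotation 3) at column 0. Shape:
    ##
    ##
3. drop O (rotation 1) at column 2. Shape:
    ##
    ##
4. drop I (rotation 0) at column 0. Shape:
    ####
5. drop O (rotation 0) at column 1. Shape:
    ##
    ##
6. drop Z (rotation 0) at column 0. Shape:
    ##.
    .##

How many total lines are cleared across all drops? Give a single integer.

Drop 1: T rot3 at col 0 lands with bottom-row=0; cleared 0 line(s) (total 0); column heights now [2 3 0 0], max=3
Drop 2: O rot3 at col 0 lands with bottom-row=3; cleared 0 line(s) (total 0); column heights now [5 5 0 0], max=5
Drop 3: O rot1 at col 2 lands with bottom-row=0; cleared 1 line(s) (total 1); column heights now [4 4 1 1], max=4
Drop 4: I rot0 at col 0 lands with bottom-row=4; cleared 1 line(s) (total 2); column heights now [4 4 1 1], max=4
Drop 5: O rot0 at col 1 lands with bottom-row=4; cleared 0 line(s) (total 2); column heights now [4 6 6 1], max=6
Drop 6: Z rot0 at col 0 lands with bottom-row=6; cleared 0 line(s) (total 2); column heights now [8 8 7 1], max=8

Answer: 2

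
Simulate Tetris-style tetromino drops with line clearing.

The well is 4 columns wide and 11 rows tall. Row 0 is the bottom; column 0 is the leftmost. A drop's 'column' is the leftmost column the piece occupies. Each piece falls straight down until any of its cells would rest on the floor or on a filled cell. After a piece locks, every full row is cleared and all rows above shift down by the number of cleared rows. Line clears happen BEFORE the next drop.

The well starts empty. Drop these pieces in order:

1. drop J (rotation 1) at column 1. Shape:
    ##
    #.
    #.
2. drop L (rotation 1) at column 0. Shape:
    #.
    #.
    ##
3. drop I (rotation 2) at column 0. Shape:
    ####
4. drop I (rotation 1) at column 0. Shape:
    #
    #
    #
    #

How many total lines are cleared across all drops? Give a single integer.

Drop 1: J rot1 at col 1 lands with bottom-row=0; cleared 0 line(s) (total 0); column heights now [0 3 3 0], max=3
Drop 2: L rot1 at col 0 lands with bottom-row=3; cleared 0 line(s) (total 0); column heights now [6 4 3 0], max=6
Drop 3: I rot2 at col 0 lands with bottom-row=6; cleared 1 line(s) (total 1); column heights now [6 4 3 0], max=6
Drop 4: I rot1 at col 0 lands with bottom-row=6; cleared 0 line(s) (total 1); column heights now [10 4 3 0], max=10

Answer: 1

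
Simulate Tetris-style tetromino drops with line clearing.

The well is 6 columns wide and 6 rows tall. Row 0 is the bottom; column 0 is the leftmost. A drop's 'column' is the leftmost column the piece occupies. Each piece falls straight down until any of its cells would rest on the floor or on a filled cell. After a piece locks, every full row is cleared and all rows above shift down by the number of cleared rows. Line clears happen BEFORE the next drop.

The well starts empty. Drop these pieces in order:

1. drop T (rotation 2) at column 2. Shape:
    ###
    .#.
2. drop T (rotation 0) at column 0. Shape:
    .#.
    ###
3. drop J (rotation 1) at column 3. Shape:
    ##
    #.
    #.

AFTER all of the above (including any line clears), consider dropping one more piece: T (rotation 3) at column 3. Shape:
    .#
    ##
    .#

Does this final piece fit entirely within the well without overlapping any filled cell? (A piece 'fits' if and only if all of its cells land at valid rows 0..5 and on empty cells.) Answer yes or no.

Drop 1: T rot2 at col 2 lands with bottom-row=0; cleared 0 line(s) (total 0); column heights now [0 0 2 2 2 0], max=2
Drop 2: T rot0 at col 0 lands with bottom-row=2; cleared 0 line(s) (total 0); column heights now [3 4 3 2 2 0], max=4
Drop 3: J rot1 at col 3 lands with bottom-row=2; cleared 0 line(s) (total 0); column heights now [3 4 3 5 5 0], max=5
Test piece T rot3 at col 3 (width 2): heights before test = [3 4 3 5 5 0]; fits = False

Answer: no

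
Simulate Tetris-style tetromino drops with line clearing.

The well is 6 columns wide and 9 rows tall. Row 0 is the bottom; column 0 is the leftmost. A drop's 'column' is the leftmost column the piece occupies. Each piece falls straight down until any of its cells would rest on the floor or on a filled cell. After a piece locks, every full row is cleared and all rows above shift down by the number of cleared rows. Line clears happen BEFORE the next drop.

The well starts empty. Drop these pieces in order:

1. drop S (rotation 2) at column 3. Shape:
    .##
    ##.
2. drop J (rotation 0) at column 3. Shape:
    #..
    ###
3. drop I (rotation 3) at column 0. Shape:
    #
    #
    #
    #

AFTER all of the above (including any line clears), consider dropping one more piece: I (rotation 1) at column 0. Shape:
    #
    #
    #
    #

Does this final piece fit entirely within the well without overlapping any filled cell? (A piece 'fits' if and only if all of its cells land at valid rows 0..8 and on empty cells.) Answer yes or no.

Drop 1: S rot2 at col 3 lands with bottom-row=0; cleared 0 line(s) (total 0); column heights now [0 0 0 1 2 2], max=2
Drop 2: J rot0 at col 3 lands with bottom-row=2; cleared 0 line(s) (total 0); column heights now [0 0 0 4 3 3], max=4
Drop 3: I rot3 at col 0 lands with bottom-row=0; cleared 0 line(s) (total 0); column heights now [4 0 0 4 3 3], max=4
Test piece I rot1 at col 0 (width 1): heights before test = [4 0 0 4 3 3]; fits = True

Answer: yes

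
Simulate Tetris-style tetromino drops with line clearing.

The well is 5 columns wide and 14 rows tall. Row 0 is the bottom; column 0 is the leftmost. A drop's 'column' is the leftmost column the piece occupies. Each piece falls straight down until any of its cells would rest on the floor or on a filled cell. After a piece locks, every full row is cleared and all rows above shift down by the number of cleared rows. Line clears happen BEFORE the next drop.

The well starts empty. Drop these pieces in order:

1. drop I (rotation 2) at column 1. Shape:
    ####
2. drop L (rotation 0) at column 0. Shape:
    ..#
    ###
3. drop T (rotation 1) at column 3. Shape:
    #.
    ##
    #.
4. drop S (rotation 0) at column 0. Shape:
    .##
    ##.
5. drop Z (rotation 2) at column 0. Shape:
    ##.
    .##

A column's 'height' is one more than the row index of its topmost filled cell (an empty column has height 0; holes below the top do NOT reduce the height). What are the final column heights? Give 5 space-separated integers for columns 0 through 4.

Drop 1: I rot2 at col 1 lands with bottom-row=0; cleared 0 line(s) (total 0); column heights now [0 1 1 1 1], max=1
Drop 2: L rot0 at col 0 lands with bottom-row=1; cleared 0 line(s) (total 0); column heights now [2 2 3 1 1], max=3
Drop 3: T rot1 at col 3 lands with bottom-row=1; cleared 0 line(s) (total 0); column heights now [2 2 3 4 3], max=4
Drop 4: S rot0 at col 0 lands with bottom-row=2; cleared 1 line(s) (total 1); column heights now [2 3 3 3 1], max=3
Drop 5: Z rot2 at col 0 lands with bottom-row=3; cleared 0 line(s) (total 1); column heights now [5 5 4 3 1], max=5

Answer: 5 5 4 3 1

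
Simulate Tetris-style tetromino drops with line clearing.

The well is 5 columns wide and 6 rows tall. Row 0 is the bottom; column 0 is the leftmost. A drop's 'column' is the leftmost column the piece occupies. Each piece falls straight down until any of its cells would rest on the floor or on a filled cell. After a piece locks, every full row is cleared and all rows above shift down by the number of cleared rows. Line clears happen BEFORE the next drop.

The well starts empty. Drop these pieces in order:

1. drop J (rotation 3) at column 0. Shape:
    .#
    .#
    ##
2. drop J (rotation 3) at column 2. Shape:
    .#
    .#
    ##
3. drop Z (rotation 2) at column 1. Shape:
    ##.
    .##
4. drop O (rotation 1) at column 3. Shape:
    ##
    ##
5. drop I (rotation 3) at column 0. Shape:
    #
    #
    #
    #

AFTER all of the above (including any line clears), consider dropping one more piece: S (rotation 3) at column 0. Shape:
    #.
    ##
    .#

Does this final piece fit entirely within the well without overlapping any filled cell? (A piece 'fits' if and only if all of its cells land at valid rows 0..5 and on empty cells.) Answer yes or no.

Answer: yes

Derivation:
Drop 1: J rot3 at col 0 lands with bottom-row=0; cleared 0 line(s) (total 0); column heights now [1 3 0 0 0], max=3
Drop 2: J rot3 at col 2 lands with bottom-row=0; cleared 0 line(s) (total 0); column heights now [1 3 1 3 0], max=3
Drop 3: Z rot2 at col 1 lands with bottom-row=3; cleared 0 line(s) (total 0); column heights now [1 5 5 4 0], max=5
Drop 4: O rot1 at col 3 lands with bottom-row=4; cleared 0 line(s) (total 0); column heights now [1 5 5 6 6], max=6
Drop 5: I rot3 at col 0 lands with bottom-row=1; cleared 1 line(s) (total 1); column heights now [4 3 4 5 5], max=5
Test piece S rot3 at col 0 (width 2): heights before test = [4 3 4 5 5]; fits = True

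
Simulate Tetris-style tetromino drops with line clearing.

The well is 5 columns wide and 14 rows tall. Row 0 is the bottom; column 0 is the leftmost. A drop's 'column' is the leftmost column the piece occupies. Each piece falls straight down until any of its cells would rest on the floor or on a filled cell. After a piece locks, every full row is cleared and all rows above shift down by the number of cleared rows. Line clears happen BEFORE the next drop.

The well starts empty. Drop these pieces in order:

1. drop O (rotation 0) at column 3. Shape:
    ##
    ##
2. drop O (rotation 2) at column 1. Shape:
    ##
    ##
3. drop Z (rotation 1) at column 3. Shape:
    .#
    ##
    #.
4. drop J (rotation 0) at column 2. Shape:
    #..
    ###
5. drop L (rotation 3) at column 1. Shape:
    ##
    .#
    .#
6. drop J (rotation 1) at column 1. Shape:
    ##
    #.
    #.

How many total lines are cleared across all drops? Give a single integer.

Drop 1: O rot0 at col 3 lands with bottom-row=0; cleared 0 line(s) (total 0); column heights now [0 0 0 2 2], max=2
Drop 2: O rot2 at col 1 lands with bottom-row=0; cleared 0 line(s) (total 0); column heights now [0 2 2 2 2], max=2
Drop 3: Z rot1 at col 3 lands with bottom-row=2; cleared 0 line(s) (total 0); column heights now [0 2 2 4 5], max=5
Drop 4: J rot0 at col 2 lands with bottom-row=5; cleared 0 line(s) (total 0); column heights now [0 2 7 6 6], max=7
Drop 5: L rot3 at col 1 lands with bottom-row=7; cleared 0 line(s) (total 0); column heights now [0 10 10 6 6], max=10
Drop 6: J rot1 at col 1 lands with bottom-row=10; cleared 0 line(s) (total 0); column heights now [0 13 13 6 6], max=13

Answer: 0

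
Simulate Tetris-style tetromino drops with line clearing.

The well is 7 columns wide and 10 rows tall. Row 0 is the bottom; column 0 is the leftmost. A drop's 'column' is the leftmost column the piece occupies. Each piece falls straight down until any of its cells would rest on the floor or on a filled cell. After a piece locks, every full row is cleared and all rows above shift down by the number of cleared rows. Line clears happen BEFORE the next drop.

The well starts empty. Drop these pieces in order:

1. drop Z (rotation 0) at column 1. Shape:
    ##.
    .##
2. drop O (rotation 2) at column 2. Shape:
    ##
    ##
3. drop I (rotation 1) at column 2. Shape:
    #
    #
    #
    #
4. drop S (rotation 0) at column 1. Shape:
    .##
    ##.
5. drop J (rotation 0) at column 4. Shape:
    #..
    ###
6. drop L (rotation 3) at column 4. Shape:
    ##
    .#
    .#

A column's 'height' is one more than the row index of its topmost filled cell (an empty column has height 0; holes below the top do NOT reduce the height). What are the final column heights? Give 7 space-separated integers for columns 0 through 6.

Drop 1: Z rot0 at col 1 lands with bottom-row=0; cleared 0 line(s) (total 0); column heights now [0 2 2 1 0 0 0], max=2
Drop 2: O rot2 at col 2 lands with bottom-row=2; cleared 0 line(s) (total 0); column heights now [0 2 4 4 0 0 0], max=4
Drop 3: I rot1 at col 2 lands with bottom-row=4; cleared 0 line(s) (total 0); column heights now [0 2 8 4 0 0 0], max=8
Drop 4: S rot0 at col 1 lands with bottom-row=8; cleared 0 line(s) (total 0); column heights now [0 9 10 10 0 0 0], max=10
Drop 5: J rot0 at col 4 lands with bottom-row=0; cleared 0 line(s) (total 0); column heights now [0 9 10 10 2 1 1], max=10
Drop 6: L rot3 at col 4 lands with bottom-row=1; cleared 0 line(s) (total 0); column heights now [0 9 10 10 4 4 1], max=10

Answer: 0 9 10 10 4 4 1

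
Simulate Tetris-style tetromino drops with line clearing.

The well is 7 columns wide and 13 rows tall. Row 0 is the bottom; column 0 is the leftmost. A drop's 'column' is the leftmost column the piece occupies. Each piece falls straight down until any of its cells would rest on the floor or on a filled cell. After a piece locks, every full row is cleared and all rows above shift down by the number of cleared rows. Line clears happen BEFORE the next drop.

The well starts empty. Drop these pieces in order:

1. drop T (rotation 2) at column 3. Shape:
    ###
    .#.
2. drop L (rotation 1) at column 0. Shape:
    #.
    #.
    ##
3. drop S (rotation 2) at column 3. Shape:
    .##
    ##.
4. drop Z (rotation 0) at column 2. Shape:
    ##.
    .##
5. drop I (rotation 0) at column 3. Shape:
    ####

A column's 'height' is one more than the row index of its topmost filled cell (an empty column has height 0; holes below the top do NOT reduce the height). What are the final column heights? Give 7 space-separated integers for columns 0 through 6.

Answer: 3 1 6 7 7 7 7

Derivation:
Drop 1: T rot2 at col 3 lands with bottom-row=0; cleared 0 line(s) (total 0); column heights now [0 0 0 2 2 2 0], max=2
Drop 2: L rot1 at col 0 lands with bottom-row=0; cleared 0 line(s) (total 0); column heights now [3 1 0 2 2 2 0], max=3
Drop 3: S rot2 at col 3 lands with bottom-row=2; cleared 0 line(s) (total 0); column heights now [3 1 0 3 4 4 0], max=4
Drop 4: Z rot0 at col 2 lands with bottom-row=4; cleared 0 line(s) (total 0); column heights now [3 1 6 6 5 4 0], max=6
Drop 5: I rot0 at col 3 lands with bottom-row=6; cleared 0 line(s) (total 0); column heights now [3 1 6 7 7 7 7], max=7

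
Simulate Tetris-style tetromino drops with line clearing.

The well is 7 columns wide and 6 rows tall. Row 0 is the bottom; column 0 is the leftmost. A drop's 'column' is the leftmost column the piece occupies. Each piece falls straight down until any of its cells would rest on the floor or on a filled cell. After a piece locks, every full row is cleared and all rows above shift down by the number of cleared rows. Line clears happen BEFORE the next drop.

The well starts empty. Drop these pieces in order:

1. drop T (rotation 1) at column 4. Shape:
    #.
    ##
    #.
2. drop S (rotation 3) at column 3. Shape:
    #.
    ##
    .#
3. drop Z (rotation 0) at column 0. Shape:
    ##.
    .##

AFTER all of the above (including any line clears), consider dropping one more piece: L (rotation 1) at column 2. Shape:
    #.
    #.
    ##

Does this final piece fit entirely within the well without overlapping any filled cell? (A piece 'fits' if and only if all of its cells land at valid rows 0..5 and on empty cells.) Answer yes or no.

Drop 1: T rot1 at col 4 lands with bottom-row=0; cleared 0 line(s) (total 0); column heights now [0 0 0 0 3 2 0], max=3
Drop 2: S rot3 at col 3 lands with bottom-row=3; cleared 0 line(s) (total 0); column heights now [0 0 0 6 5 2 0], max=6
Drop 3: Z rot0 at col 0 lands with bottom-row=0; cleared 0 line(s) (total 0); column heights now [2 2 1 6 5 2 0], max=6
Test piece L rot1 at col 2 (width 2): heights before test = [2 2 1 6 5 2 0]; fits = False

Answer: no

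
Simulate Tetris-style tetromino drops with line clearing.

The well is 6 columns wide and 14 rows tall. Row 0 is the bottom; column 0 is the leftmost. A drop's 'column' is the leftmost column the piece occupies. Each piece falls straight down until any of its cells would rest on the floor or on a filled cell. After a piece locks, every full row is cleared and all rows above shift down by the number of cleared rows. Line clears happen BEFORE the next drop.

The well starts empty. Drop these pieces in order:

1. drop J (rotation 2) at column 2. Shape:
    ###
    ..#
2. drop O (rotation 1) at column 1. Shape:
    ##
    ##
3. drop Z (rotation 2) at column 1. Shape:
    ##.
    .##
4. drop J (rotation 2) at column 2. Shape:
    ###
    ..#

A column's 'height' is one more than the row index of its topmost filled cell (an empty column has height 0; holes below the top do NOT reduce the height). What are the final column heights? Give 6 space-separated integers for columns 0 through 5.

Drop 1: J rot2 at col 2 lands with bottom-row=0; cleared 0 line(s) (total 0); column heights now [0 0 2 2 2 0], max=2
Drop 2: O rot1 at col 1 lands with bottom-row=2; cleared 0 line(s) (total 0); column heights now [0 4 4 2 2 0], max=4
Drop 3: Z rot2 at col 1 lands with bottom-row=4; cleared 0 line(s) (total 0); column heights now [0 6 6 5 2 0], max=6
Drop 4: J rot2 at col 2 lands with bottom-row=5; cleared 0 line(s) (total 0); column heights now [0 6 7 7 7 0], max=7

Answer: 0 6 7 7 7 0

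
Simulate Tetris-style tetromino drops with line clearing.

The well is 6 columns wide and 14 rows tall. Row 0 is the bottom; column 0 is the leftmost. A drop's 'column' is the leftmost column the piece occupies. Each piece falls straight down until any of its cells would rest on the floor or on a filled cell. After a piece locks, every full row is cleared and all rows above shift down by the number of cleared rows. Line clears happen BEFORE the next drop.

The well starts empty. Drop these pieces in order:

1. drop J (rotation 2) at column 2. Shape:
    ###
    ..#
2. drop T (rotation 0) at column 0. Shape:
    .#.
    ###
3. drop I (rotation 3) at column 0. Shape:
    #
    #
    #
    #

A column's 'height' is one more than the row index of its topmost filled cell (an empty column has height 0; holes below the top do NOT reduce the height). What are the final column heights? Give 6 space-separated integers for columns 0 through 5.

Drop 1: J rot2 at col 2 lands with bottom-row=0; cleared 0 line(s) (total 0); column heights now [0 0 2 2 2 0], max=2
Drop 2: T rot0 at col 0 lands with bottom-row=2; cleared 0 line(s) (total 0); column heights now [3 4 3 2 2 0], max=4
Drop 3: I rot3 at col 0 lands with bottom-row=3; cleared 0 line(s) (total 0); column heights now [7 4 3 2 2 0], max=7

Answer: 7 4 3 2 2 0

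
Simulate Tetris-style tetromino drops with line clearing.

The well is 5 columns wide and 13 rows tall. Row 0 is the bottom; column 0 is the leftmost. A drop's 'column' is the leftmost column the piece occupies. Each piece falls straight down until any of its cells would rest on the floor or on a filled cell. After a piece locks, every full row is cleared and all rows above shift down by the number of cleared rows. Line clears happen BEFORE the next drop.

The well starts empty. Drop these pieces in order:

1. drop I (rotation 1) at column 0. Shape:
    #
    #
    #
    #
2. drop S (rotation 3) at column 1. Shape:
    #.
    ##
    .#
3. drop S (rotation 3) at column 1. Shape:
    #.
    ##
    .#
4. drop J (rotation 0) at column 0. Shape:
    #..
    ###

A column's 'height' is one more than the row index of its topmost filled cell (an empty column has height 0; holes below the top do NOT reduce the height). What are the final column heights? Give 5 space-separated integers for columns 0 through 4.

Drop 1: I rot1 at col 0 lands with bottom-row=0; cleared 0 line(s) (total 0); column heights now [4 0 0 0 0], max=4
Drop 2: S rot3 at col 1 lands with bottom-row=0; cleared 0 line(s) (total 0); column heights now [4 3 2 0 0], max=4
Drop 3: S rot3 at col 1 lands with bottom-row=2; cleared 0 line(s) (total 0); column heights now [4 5 4 0 0], max=5
Drop 4: J rot0 at col 0 lands with bottom-row=5; cleared 0 line(s) (total 0); column heights now [7 6 6 0 0], max=7

Answer: 7 6 6 0 0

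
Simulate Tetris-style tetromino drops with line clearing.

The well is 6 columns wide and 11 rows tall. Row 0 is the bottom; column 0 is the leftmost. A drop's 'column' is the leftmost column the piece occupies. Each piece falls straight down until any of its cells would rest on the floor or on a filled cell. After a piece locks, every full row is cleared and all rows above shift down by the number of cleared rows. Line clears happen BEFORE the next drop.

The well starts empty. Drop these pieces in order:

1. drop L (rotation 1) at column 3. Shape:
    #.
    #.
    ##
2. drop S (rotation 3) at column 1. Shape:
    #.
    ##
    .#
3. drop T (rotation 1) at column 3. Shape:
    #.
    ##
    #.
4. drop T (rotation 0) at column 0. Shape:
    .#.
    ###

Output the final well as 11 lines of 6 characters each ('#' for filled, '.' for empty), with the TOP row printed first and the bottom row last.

Drop 1: L rot1 at col 3 lands with bottom-row=0; cleared 0 line(s) (total 0); column heights now [0 0 0 3 1 0], max=3
Drop 2: S rot3 at col 1 lands with bottom-row=0; cleared 0 line(s) (total 0); column heights now [0 3 2 3 1 0], max=3
Drop 3: T rot1 at col 3 lands with bottom-row=3; cleared 0 line(s) (total 0); column heights now [0 3 2 6 5 0], max=6
Drop 4: T rot0 at col 0 lands with bottom-row=3; cleared 0 line(s) (total 0); column heights now [4 5 4 6 5 0], max=6

Answer: ......
......
......
......
......
...#..
.#.##.
####..
.#.#..
.###..
..###.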